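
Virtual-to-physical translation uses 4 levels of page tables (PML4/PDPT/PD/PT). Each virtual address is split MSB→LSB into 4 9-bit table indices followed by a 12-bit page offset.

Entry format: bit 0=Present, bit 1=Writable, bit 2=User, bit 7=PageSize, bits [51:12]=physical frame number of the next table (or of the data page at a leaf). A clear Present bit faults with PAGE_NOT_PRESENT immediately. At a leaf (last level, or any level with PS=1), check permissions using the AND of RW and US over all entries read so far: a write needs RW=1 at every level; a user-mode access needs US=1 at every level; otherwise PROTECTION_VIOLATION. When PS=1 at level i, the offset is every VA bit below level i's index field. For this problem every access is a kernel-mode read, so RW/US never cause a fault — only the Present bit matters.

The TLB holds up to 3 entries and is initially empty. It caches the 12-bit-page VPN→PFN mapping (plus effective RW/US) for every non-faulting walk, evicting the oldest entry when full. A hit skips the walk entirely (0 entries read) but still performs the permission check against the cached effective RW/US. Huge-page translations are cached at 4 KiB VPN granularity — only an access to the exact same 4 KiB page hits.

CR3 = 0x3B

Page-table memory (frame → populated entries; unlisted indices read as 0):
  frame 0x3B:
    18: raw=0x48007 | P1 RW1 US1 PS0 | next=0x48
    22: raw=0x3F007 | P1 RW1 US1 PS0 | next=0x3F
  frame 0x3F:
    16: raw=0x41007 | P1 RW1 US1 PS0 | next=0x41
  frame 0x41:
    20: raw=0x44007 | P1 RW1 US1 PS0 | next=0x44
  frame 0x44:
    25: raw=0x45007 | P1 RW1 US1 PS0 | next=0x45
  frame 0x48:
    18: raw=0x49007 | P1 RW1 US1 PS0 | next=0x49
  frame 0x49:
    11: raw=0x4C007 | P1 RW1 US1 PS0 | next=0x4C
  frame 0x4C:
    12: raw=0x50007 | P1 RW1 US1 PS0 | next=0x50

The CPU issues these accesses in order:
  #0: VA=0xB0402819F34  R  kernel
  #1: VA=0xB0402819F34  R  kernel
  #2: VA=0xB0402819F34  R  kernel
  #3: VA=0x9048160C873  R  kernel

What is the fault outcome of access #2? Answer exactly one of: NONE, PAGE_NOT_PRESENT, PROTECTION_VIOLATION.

Per-access translation:
#0 VA=0xB0402819F34 (r,kernel):
  L0 @0x3B[22] → 0x3F007  P=1,RW=1,US=1,PS=0
  L1 @0x3F[16] → 0x41007  P=1,RW=1,US=1,PS=0
  L2 @0x41[20] → 0x44007  P=1,RW=1,US=1,PS=0
  L3 @0x44[25] → 0x45007  P=1,RW=1,US=1,PS=0
  ✓ 0x45F34  — 4 lookups
#1 VA=0xB0402819F34 (r,kernel):
  TLB hit vpn=0xB0402819 → PA=0x45F34
#2 VA=0xB0402819F34 (r,kernel):
  TLB hit vpn=0xB0402819 → PA=0x45F34
#3 VA=0x9048160C873 (r,kernel):
  L0 @0x3B[18] → 0x48007  P=1,RW=1,US=1,PS=0
  L1 @0x48[18] → 0x49007  P=1,RW=1,US=1,PS=0
  L2 @0x49[11] → 0x4C007  P=1,RW=1,US=1,PS=0
  L3 @0x4C[12] → 0x50007  P=1,RW=1,US=1,PS=0
  ✓ 0x50873  — 4 lookups

Access #2 fault: NONE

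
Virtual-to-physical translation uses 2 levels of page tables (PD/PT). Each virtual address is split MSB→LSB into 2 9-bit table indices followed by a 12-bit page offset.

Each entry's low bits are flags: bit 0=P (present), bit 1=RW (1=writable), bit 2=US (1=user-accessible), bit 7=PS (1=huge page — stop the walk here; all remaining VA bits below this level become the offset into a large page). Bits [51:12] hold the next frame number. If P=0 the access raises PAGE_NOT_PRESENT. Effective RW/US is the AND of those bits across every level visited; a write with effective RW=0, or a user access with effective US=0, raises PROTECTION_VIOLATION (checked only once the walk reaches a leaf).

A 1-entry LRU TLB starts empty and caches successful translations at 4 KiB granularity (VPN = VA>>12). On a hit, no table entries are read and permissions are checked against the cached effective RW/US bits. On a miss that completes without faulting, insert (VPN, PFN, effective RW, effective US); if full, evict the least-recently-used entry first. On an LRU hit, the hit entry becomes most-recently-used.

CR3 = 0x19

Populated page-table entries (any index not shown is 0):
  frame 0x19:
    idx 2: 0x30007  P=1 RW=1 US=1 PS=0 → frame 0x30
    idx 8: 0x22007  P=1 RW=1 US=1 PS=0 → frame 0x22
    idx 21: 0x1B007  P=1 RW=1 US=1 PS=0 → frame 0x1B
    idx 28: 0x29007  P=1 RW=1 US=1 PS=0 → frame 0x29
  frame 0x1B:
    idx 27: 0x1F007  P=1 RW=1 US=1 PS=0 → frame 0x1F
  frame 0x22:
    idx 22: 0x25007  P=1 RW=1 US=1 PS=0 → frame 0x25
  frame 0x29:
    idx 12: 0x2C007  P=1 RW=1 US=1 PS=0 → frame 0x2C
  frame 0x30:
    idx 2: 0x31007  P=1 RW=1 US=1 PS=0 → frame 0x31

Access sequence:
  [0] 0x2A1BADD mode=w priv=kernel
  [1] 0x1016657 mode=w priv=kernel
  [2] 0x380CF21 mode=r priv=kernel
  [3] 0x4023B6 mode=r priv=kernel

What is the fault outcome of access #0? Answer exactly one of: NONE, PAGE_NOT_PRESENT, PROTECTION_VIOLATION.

Per-access translation:
#0 VA=0x2A1BADD (w,kernel):
  L0 @0x19[21] → 0x1B007  P=1,RW=1,US=1,PS=0
  L1 @0x1B[27] → 0x1F007  P=1,RW=1,US=1,PS=0
  ⇒ phys 0x1FADD  [2 reads]
#1 VA=0x1016657 (w,kernel):
  L0 @0x19[8] → 0x22007  P=1,RW=1,US=1,PS=0
  L1 @0x22[22] → 0x25007  P=1,RW=1,US=1,PS=0
  ⇒ phys 0x25657  [2 reads]
#2 VA=0x380CF21 (r,kernel):
  L0 @0x19[28] → 0x29007  P=1,RW=1,US=1,PS=0
  L1 @0x29[12] → 0x2C007  P=1,RW=1,US=1,PS=0
  ⇒ phys 0x2CF21  [2 reads]
#3 VA=0x4023B6 (r,kernel):
  L0 @0x19[2] → 0x30007  P=1,RW=1,US=1,PS=0
  L1 @0x30[2] → 0x31007  P=1,RW=1,US=1,PS=0
  ⇒ phys 0x313B6  [2 reads]

Access #0 fault: NONE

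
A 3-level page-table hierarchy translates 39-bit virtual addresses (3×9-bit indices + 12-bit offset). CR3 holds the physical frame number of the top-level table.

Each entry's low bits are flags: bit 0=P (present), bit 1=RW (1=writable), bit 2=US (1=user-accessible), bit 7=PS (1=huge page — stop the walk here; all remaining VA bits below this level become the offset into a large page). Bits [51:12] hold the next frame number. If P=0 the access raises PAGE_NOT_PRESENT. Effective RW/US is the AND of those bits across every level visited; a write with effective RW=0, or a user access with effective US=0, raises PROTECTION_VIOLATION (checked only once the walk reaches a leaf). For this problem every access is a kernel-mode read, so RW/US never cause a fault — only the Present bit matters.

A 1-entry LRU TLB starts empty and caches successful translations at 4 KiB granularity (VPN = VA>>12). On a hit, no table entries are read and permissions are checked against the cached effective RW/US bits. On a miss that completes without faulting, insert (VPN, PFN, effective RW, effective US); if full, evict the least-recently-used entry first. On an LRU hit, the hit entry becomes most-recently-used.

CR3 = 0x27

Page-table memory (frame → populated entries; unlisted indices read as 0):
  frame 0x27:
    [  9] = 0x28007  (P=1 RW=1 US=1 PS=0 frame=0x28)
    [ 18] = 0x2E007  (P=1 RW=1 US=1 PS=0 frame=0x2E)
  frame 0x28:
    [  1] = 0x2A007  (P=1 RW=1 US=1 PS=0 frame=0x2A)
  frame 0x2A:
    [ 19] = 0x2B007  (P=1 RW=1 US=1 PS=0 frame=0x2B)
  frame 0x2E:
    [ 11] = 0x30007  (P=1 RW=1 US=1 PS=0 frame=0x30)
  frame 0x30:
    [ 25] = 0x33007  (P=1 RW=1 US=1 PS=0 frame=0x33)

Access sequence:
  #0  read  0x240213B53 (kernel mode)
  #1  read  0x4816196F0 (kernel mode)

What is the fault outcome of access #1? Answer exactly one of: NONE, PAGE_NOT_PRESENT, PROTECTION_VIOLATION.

Trace:
#0 VA=0x240213B53 (r,kernel):
  [0] read 0x27 idx=9: raw=0x28007 flags P=1 W=1 U=1 S=0
  [1] read 0x28 idx=1: raw=0x2A007 flags P=1 W=1 U=1 S=0
  [2] read 0x2A idx=19: raw=0x2B007 flags P=1 W=1 U=1 S=0
  ⇒ phys 0x2BB53  [3 reads]
#1 VA=0x4816196F0 (r,kernel):
  [0] read 0x27 idx=18: raw=0x2E007 flags P=1 W=1 U=1 S=0
  [1] read 0x2E idx=11: raw=0x30007 flags P=1 W=1 U=1 S=0
  [2] read 0x30 idx=25: raw=0x33007 flags P=1 W=1 U=1 S=0
  ⇒ phys 0x336F0  [3 reads]

Access #1 fault: NONE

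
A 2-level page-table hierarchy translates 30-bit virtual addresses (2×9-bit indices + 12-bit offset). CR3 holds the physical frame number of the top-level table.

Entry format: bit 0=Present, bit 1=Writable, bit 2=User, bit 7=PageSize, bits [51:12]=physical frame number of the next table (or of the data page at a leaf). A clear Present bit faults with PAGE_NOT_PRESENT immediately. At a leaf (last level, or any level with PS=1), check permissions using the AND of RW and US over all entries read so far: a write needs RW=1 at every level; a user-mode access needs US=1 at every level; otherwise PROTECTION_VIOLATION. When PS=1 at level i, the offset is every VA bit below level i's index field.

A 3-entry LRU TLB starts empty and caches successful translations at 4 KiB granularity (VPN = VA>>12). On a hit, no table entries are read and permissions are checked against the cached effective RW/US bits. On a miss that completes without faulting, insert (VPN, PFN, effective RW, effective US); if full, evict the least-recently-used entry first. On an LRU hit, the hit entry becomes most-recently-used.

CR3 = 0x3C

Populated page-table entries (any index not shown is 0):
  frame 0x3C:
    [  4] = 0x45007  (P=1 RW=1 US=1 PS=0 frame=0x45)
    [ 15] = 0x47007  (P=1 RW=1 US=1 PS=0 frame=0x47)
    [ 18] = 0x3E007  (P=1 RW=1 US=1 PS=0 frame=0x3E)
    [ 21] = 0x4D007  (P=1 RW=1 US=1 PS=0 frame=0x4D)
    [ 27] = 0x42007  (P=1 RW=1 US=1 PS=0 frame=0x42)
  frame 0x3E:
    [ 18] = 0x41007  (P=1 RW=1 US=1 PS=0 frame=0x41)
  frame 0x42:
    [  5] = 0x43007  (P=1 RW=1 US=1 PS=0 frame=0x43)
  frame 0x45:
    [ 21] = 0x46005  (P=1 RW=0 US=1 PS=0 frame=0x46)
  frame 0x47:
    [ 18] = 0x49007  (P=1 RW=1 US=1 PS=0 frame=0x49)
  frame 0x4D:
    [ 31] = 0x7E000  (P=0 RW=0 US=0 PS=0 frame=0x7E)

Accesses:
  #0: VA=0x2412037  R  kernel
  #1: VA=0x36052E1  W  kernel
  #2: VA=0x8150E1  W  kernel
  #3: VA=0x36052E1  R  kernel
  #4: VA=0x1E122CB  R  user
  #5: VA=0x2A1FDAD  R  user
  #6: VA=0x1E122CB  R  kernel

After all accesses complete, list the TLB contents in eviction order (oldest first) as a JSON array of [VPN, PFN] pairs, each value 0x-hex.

Trace:
#0 VA=0x2412037 (r,kernel):
  [0] read 0x3C idx=18: raw=0x3E007 flags P=1 W=1 U=1 S=0
  [1] read 0x3E idx=18: raw=0x41007 flags P=1 W=1 U=1 S=0
  ⇒ phys 0x41037  [2 reads]
#1 VA=0x36052E1 (w,kernel):
  [0] read 0x3C idx=27: raw=0x42007 flags P=1 W=1 U=1 S=0
  [1] read 0x42 idx=5: raw=0x43007 flags P=1 W=1 U=1 S=0
  ⇒ phys 0x432E1  [2 reads]
#2 VA=0x8150E1 (w,kernel):
  [0] read 0x3C idx=4: raw=0x45007 flags P=1 W=1 U=1 S=0
  [1] read 0x45 idx=21: raw=0x46005 flags P=1 W=0 U=1 S=0
  → PROTECTION_VIOLATION  (2 entries read)
#3 VA=0x36052E1 (r,kernel):
  TLB hit vpn=0x3605 → PA=0x432E1
#4 VA=0x1E122CB (r,user):
  [0] read 0x3C idx=15: raw=0x47007 flags P=1 W=1 U=1 S=0
  [1] read 0x47 idx=18: raw=0x49007 flags P=1 W=1 U=1 S=0
  ⇒ phys 0x492CB  [2 reads]
#5 VA=0x2A1FDAD (r,user):
  [0] read 0x3C idx=21: raw=0x4D007 flags P=1 W=1 U=1 S=0
  [1] read 0x4D idx=31: raw=0x7E000 flags P=0 W=0 U=0 S=0
  → PAGE_NOT_PRESENT  (2 entries read)
#6 VA=0x1E122CB (r,kernel):
  TLB hit vpn=0x1E12 → PA=0x492CB

TLB: [["0x2412", "0x41"], ["0x3605", "0x43"], ["0x1E12", "0x49"]]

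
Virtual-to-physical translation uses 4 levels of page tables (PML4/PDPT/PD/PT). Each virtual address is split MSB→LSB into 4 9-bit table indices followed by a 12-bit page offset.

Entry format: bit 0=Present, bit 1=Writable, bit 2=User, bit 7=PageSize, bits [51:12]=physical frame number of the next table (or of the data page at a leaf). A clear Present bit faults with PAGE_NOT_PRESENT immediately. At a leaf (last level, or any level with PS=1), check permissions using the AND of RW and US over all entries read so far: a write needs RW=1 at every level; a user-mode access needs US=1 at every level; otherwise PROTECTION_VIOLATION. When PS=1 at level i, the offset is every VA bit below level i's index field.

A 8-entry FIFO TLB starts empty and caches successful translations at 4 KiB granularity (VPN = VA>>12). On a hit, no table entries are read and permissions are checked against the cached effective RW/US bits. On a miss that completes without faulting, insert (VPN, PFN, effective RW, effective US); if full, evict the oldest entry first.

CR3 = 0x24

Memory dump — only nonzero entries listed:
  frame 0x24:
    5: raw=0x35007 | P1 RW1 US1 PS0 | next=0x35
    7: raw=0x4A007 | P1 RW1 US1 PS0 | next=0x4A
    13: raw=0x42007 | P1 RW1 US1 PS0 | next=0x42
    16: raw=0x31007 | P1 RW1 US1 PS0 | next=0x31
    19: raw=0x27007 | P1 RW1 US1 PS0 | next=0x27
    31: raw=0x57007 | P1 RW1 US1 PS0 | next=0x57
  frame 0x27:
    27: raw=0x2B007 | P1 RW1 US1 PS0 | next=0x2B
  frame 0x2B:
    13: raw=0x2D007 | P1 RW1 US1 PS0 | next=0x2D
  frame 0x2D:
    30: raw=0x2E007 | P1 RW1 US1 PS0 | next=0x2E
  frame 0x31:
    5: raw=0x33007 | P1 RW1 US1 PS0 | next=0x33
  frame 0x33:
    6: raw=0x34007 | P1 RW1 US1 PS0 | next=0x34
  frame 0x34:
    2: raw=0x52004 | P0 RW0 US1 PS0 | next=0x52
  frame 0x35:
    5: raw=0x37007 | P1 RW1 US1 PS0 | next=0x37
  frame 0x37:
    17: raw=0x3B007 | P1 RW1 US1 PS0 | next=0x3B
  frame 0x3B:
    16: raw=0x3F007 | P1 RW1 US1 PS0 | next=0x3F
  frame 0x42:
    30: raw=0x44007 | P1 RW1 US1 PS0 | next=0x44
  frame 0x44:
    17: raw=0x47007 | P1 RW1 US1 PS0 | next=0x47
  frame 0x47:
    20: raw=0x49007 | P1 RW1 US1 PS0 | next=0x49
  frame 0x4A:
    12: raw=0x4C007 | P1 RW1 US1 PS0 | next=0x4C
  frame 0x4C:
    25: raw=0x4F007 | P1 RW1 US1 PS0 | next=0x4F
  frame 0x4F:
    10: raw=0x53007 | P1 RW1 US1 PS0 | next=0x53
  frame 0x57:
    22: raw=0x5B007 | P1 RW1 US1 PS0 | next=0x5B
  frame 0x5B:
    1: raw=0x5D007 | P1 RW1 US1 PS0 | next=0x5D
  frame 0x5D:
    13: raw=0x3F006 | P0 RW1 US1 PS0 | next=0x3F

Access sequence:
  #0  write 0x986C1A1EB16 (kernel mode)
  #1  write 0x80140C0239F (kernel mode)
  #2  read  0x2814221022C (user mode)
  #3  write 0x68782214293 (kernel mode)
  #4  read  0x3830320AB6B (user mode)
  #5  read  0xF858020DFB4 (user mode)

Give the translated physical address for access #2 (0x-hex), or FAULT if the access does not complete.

Per-access translation:
#0 VA=0x986C1A1EB16 (w,kernel):
  L0: frame=0x24 idx=19 entry=0x27007 [P=1 RW=1 US=1 PS=0]
  L1: frame=0x27 idx=27 entry=0x2B007 [P=1 RW=1 US=1 PS=0]
  L2: frame=0x2B idx=13 entry=0x2D007 [P=1 RW=1 US=1 PS=0]
  L3: frame=0x2D idx=30 entry=0x2E007 [P=1 RW=1 US=1 PS=0]
  ✓ 0x2EB16  — 4 lookups
#1 VA=0x80140C0239F (w,kernel):
  L0: frame=0x24 idx=16 entry=0x31007 [P=1 RW=1 US=1 PS=0]
  L1: frame=0x31 idx=5 entry=0x33007 [P=1 RW=1 US=1 PS=0]
  L2: frame=0x33 idx=6 entry=0x34007 [P=1 RW=1 US=1 PS=0]
  L3: frame=0x34 idx=2 entry=0x52004 [P=0 RW=0 US=1 PS=0]
  ⇒ fault: PAGE_NOT_PRESENT  — 4 lookups
#2 VA=0x2814221022C (r,user):
  L0: frame=0x24 idx=5 entry=0x35007 [P=1 RW=1 US=1 PS=0]
  L1: frame=0x35 idx=5 entry=0x37007 [P=1 RW=1 US=1 PS=0]
  L2: frame=0x37 idx=17 entry=0x3B007 [P=1 RW=1 US=1 PS=0]
  L3: frame=0x3B idx=16 entry=0x3F007 [P=1 RW=1 US=1 PS=0]
  ✓ 0x3F22C  — 4 lookups
#3 VA=0x68782214293 (w,kernel):
  L0: frame=0x24 idx=13 entry=0x42007 [P=1 RW=1 US=1 PS=0]
  L1: frame=0x42 idx=30 entry=0x44007 [P=1 RW=1 US=1 PS=0]
  L2: frame=0x44 idx=17 entry=0x47007 [P=1 RW=1 US=1 PS=0]
  L3: frame=0x47 idx=20 entry=0x49007 [P=1 RW=1 US=1 PS=0]
  ✓ 0x49293  — 4 lookups
#4 VA=0x3830320AB6B (r,user):
  L0: frame=0x24 idx=7 entry=0x4A007 [P=1 RW=1 US=1 PS=0]
  L1: frame=0x4A idx=12 entry=0x4C007 [P=1 RW=1 US=1 PS=0]
  L2: frame=0x4C idx=25 entry=0x4F007 [P=1 RW=1 US=1 PS=0]
  L3: frame=0x4F idx=10 entry=0x53007 [P=1 RW=1 US=1 PS=0]
  ✓ 0x53B6B  — 4 lookups
#5 VA=0xF858020DFB4 (r,user):
  L0: frame=0x24 idx=31 entry=0x57007 [P=1 RW=1 US=1 PS=0]
  L1: frame=0x57 idx=22 entry=0x5B007 [P=1 RW=1 US=1 PS=0]
  L2: frame=0x5B idx=1 entry=0x5D007 [P=1 RW=1 US=1 PS=0]
  L3: frame=0x5D idx=13 entry=0x3F006 [P=0 RW=1 US=1 PS=0]
  ⇒ fault: PAGE_NOT_PRESENT  — 4 lookups

Access #2 PA: 0x3F22C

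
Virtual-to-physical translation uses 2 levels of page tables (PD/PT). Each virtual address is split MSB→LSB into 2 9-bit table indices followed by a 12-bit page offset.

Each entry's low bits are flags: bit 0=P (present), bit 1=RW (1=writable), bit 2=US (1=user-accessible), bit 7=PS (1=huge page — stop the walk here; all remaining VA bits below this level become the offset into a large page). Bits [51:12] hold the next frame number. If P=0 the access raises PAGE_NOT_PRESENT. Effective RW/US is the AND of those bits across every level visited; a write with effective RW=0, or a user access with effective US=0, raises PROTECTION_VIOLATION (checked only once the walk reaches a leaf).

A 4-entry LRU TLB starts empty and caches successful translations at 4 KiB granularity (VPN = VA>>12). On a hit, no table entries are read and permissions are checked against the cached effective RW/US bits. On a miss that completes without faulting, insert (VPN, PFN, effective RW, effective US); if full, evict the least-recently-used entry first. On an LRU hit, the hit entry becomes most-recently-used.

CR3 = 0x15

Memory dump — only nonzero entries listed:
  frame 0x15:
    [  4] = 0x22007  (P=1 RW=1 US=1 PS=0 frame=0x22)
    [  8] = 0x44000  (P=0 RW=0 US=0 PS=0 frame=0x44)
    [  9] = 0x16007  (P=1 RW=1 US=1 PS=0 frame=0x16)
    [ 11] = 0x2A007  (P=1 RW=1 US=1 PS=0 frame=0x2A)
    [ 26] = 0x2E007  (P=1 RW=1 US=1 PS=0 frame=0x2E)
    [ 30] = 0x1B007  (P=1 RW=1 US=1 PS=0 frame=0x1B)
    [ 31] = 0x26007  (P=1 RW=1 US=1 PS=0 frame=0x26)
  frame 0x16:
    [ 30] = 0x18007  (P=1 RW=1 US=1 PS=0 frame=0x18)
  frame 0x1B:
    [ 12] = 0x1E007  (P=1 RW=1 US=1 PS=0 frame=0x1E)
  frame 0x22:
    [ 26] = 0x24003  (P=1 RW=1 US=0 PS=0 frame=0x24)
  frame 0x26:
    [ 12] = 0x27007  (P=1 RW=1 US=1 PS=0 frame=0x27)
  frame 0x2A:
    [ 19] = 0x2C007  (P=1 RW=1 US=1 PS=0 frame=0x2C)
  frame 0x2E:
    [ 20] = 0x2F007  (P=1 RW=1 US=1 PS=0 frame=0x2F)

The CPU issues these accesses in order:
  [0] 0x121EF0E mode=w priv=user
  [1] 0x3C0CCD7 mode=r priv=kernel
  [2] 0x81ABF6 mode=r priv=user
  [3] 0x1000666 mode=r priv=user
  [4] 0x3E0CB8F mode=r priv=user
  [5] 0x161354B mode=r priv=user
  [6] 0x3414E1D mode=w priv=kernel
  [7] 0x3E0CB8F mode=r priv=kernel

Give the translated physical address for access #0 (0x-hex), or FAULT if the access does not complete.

Walk each access:
#0 VA=0x121EF0E (w,user):
  L0 @0x15[9] → 0x16007  P=1,RW=1,US=1,PS=0
  L1 @0x16[30] → 0x18007  P=1,RW=1,US=1,PS=0
  → PA=0x18F0E  (2 entries read)
#1 VA=0x3C0CCD7 (r,kernel):
  L0 @0x15[30] → 0x1B007  P=1,RW=1,US=1,PS=0
  L1 @0x1B[12] → 0x1E007  P=1,RW=1,US=1,PS=0
  → PA=0x1ECD7  (2 entries read)
#2 VA=0x81ABF6 (r,user):
  L0 @0x15[4] → 0x22007  P=1,RW=1,US=1,PS=0
  L1 @0x22[26] → 0x24003  P=1,RW=1,US=0,PS=0
  → PROTECTION_VIOLATION  (2 entries read)
#3 VA=0x1000666 (r,user):
  L0 @0x15[8] → 0x44000  P=0,RW=0,US=0,PS=0
  → PAGE_NOT_PRESENT  (1 entries read)
#4 VA=0x3E0CB8F (r,user):
  L0 @0x15[31] → 0x26007  P=1,RW=1,US=1,PS=0
  L1 @0x26[12] → 0x27007  P=1,RW=1,US=1,PS=0
  → PA=0x27B8F  (2 entries read)
#5 VA=0x161354B (r,user):
  L0 @0x15[11] → 0x2A007  P=1,RW=1,US=1,PS=0
  L1 @0x2A[19] → 0x2C007  P=1,RW=1,US=1,PS=0
  → PA=0x2C54B  (2 entries read)
#6 VA=0x3414E1D (w,kernel):
  L0 @0x15[26] → 0x2E007  P=1,RW=1,US=1,PS=0
  L1 @0x2E[20] → 0x2F007  P=1,RW=1,US=1,PS=0
  → PA=0x2FE1D  (2 entries read)
#7 VA=0x3E0CB8F (r,kernel):
  TLB hit vpn=0x3E0C → PA=0x27B8F

Access #0 PA: 0x18F0E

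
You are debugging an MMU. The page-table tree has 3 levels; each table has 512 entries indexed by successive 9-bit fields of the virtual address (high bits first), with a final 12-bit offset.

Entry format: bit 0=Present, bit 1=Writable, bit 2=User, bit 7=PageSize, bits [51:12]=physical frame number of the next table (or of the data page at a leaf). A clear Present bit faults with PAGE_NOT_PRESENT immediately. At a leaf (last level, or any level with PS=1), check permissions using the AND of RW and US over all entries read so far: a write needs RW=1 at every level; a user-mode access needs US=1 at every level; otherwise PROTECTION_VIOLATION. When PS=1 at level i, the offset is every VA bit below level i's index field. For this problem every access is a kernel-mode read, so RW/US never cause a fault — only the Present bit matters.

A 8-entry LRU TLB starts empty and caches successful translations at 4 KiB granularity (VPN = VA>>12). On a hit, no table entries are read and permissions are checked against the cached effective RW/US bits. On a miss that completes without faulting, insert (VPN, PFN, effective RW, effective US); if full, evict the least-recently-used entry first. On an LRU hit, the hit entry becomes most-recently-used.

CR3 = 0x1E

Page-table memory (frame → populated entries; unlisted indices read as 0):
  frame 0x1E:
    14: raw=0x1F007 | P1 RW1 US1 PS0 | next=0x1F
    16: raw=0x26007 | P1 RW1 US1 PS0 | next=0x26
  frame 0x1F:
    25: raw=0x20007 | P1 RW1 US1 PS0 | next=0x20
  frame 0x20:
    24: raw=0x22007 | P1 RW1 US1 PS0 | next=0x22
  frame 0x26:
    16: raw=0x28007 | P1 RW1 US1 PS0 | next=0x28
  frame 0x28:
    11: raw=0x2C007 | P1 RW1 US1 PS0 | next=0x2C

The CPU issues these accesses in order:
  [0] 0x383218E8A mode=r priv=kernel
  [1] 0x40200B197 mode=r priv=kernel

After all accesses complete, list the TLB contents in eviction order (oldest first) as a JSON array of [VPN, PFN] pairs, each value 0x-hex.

Trace:
#0 VA=0x383218E8A (r,kernel):
  L0: frame=0x1E idx=14 entry=0x1F007 [P=1 RW=1 US=1 PS=0]
  L1: frame=0x1F idx=25 entry=0x20007 [P=1 RW=1 US=1 PS=0]
  L2: frame=0x20 idx=24 entry=0x22007 [P=1 RW=1 US=1 PS=0]
  ⇒ phys 0x22E8A  [3 reads]
#1 VA=0x40200B197 (r,kernel):
  L0: frame=0x1E idx=16 entry=0x26007 [P=1 RW=1 US=1 PS=0]
  L1: frame=0x26 idx=16 entry=0x28007 [P=1 RW=1 US=1 PS=0]
  L2: frame=0x28 idx=11 entry=0x2C007 [P=1 RW=1 US=1 PS=0]
  ⇒ phys 0x2C197  [3 reads]

TLB: [["0x383218", "0x22"], ["0x40200B", "0x2C"]]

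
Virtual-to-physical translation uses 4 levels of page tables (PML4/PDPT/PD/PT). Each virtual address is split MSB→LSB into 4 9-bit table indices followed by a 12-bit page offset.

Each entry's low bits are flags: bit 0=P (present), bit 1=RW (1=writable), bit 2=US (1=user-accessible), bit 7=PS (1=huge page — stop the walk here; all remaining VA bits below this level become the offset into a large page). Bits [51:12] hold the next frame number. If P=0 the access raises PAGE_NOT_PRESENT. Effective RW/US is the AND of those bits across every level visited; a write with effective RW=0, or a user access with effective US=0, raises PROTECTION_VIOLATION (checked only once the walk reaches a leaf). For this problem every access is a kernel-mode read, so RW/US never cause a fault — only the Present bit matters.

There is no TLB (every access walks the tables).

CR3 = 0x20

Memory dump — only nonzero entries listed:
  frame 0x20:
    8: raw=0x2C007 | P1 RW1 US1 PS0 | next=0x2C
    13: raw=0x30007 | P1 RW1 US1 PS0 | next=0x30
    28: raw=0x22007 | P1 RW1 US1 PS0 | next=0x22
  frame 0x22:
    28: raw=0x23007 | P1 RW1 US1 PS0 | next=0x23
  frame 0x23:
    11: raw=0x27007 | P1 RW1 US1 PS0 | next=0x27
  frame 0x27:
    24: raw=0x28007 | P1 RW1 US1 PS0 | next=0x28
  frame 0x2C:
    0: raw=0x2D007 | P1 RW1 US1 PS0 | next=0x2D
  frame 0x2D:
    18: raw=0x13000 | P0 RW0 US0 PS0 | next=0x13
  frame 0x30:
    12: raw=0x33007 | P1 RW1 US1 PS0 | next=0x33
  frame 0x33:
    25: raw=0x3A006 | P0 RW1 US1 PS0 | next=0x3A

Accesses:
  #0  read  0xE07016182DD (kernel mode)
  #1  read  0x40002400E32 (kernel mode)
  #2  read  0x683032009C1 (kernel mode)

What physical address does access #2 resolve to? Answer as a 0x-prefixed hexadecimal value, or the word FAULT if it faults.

Trace:
#0 VA=0xE07016182DD (r,kernel):
  lvl0: tbl 0x20, slot 28 ⇒ 0x22007 (P1/RW1/US1/PS0)
  lvl1: tbl 0x22, slot 28 ⇒ 0x23007 (P1/RW1/US1/PS0)
  lvl2: tbl 0x23, slot 11 ⇒ 0x27007 (P1/RW1/US1/PS0)
  lvl3: tbl 0x27, slot 24 ⇒ 0x28007 (P1/RW1/US1/PS0)
  ✓ 0x282DD  — 4 lookups
#1 VA=0x40002400E32 (r,kernel):
  lvl0: tbl 0x20, slot 8 ⇒ 0x2C007 (P1/RW1/US1/PS0)
  lvl1: tbl 0x2C, slot 0 ⇒ 0x2D007 (P1/RW1/US1/PS0)
  lvl2: tbl 0x2D, slot 18 ⇒ 0x13000 (P0/RW0/US0/PS0)
  ✗ PAGE_NOT_PRESENT  [3 reads]
#2 VA=0x683032009C1 (r,kernel):
  lvl0: tbl 0x20, slot 13 ⇒ 0x30007 (P1/RW1/US1/PS0)
  lvl1: tbl 0x30, slot 12 ⇒ 0x33007 (P1/RW1/US1/PS0)
  lvl2: tbl 0x33, slot 25 ⇒ 0x3A006 (P0/RW1/US1/PS0)
  ✗ PAGE_NOT_PRESENT  [3 reads]

Access #2 PA: FAULT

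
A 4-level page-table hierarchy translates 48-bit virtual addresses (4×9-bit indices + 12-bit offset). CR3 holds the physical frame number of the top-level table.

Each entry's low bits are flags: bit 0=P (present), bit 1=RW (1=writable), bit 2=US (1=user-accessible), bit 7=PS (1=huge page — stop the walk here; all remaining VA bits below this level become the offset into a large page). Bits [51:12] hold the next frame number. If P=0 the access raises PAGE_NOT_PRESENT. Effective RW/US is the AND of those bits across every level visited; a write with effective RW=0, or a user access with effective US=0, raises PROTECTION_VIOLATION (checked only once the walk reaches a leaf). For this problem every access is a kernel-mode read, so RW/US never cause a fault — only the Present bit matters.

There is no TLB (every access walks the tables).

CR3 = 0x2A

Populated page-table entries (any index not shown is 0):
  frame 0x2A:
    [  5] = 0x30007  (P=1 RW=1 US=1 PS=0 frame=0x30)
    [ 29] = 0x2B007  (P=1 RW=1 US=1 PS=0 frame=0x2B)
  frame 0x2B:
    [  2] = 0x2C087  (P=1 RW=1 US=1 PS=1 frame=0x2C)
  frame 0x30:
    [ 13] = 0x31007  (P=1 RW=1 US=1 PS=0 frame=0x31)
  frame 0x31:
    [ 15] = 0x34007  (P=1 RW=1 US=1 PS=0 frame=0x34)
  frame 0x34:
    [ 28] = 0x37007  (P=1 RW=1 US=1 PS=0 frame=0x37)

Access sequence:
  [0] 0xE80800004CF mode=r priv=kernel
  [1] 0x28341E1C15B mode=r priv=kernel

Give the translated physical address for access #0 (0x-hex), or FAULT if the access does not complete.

Per-access translation:
#0 VA=0xE80800004CF (r,kernel):
  lvl0: tbl 0x2A, slot 29 ⇒ 0x2B007 (P1/RW1/US1/PS0)
  lvl1: tbl 0x2B, slot 2 ⇒ 0x2C087 (P1/RW1/US1/PS1)
  → PA=0x2C4CF (huge @L1)  (2 entries read)
#1 VA=0x28341E1C15B (r,kernel):
  lvl0: tbl 0x2A, slot 5 ⇒ 0x30007 (P1/RW1/US1/PS0)
  lvl1: tbl 0x30, slot 13 ⇒ 0x31007 (P1/RW1/US1/PS0)
  lvl2: tbl 0x31, slot 15 ⇒ 0x34007 (P1/RW1/US1/PS0)
  lvl3: tbl 0x34, slot 28 ⇒ 0x37007 (P1/RW1/US1/PS0)
  → PA=0x3715B  (4 entries read)

Access #0 PA: 0x2C4CF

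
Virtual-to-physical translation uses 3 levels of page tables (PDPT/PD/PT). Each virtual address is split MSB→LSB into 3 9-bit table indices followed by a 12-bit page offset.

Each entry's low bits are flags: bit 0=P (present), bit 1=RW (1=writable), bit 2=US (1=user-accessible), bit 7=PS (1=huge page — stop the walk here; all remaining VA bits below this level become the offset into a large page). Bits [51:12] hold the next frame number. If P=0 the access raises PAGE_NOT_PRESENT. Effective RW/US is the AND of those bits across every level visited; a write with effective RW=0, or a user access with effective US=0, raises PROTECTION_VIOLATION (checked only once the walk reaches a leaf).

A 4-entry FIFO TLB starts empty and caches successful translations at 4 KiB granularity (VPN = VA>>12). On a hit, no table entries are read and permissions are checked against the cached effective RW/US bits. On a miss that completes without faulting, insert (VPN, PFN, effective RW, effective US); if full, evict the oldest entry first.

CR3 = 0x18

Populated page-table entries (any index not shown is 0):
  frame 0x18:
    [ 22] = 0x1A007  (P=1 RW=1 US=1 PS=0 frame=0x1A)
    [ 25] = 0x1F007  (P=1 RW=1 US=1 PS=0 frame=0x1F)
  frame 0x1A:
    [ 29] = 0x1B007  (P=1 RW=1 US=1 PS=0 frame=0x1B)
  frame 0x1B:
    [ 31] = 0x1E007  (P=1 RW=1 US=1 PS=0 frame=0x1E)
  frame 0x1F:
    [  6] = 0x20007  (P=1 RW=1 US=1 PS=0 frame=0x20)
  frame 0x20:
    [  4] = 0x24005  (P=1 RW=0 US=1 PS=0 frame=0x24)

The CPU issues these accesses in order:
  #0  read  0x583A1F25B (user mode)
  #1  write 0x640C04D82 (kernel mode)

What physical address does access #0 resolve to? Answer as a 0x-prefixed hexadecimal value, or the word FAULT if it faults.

Trace:
#0 VA=0x583A1F25B (r,user):
  lvl0: tbl 0x18, slot 22 ⇒ 0x1A007 (P1/RW1/US1/PS0)
  lvl1: tbl 0x1A, slot 29 ⇒ 0x1B007 (P1/RW1/US1/PS0)
  lvl2: tbl 0x1B, slot 31 ⇒ 0x1E007 (P1/RW1/US1/PS0)
  ⇒ phys 0x1E25B  [3 reads]
#1 VA=0x640C04D82 (w,kernel):
  lvl0: tbl 0x18, slot 25 ⇒ 0x1F007 (P1/RW1/US1/PS0)
  lvl1: tbl 0x1F, slot 6 ⇒ 0x20007 (P1/RW1/US1/PS0)
  lvl2: tbl 0x20, slot 4 ⇒ 0x24005 (P1/RW0/US1/PS0)
  ⇒ fault: PROTECTION_VIOLATION  — 3 lookups

Access #0 PA: 0x1E25B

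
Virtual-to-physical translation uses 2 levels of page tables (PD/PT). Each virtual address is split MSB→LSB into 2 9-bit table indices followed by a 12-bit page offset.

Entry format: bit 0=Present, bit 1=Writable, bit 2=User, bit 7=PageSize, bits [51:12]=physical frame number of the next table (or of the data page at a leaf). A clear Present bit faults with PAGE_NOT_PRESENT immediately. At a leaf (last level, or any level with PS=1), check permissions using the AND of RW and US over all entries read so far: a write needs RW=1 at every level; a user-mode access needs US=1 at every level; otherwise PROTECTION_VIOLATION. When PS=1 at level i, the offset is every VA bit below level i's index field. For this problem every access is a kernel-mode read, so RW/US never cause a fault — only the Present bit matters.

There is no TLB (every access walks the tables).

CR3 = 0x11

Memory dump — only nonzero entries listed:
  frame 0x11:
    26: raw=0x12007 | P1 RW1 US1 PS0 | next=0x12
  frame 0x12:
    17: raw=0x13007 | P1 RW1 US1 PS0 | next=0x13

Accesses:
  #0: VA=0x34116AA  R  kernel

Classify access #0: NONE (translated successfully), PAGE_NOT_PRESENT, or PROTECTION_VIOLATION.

Per-access translation:
#0 VA=0x34116AA (r,kernel):
  [0] read 0x11 idx=26: raw=0x12007 flags P=1 W=1 U=1 S=0
  [1] read 0x12 idx=17: raw=0x13007 flags P=1 W=1 U=1 S=0
  ✓ 0x136AA  — 2 lookups

Access #0 fault: NONE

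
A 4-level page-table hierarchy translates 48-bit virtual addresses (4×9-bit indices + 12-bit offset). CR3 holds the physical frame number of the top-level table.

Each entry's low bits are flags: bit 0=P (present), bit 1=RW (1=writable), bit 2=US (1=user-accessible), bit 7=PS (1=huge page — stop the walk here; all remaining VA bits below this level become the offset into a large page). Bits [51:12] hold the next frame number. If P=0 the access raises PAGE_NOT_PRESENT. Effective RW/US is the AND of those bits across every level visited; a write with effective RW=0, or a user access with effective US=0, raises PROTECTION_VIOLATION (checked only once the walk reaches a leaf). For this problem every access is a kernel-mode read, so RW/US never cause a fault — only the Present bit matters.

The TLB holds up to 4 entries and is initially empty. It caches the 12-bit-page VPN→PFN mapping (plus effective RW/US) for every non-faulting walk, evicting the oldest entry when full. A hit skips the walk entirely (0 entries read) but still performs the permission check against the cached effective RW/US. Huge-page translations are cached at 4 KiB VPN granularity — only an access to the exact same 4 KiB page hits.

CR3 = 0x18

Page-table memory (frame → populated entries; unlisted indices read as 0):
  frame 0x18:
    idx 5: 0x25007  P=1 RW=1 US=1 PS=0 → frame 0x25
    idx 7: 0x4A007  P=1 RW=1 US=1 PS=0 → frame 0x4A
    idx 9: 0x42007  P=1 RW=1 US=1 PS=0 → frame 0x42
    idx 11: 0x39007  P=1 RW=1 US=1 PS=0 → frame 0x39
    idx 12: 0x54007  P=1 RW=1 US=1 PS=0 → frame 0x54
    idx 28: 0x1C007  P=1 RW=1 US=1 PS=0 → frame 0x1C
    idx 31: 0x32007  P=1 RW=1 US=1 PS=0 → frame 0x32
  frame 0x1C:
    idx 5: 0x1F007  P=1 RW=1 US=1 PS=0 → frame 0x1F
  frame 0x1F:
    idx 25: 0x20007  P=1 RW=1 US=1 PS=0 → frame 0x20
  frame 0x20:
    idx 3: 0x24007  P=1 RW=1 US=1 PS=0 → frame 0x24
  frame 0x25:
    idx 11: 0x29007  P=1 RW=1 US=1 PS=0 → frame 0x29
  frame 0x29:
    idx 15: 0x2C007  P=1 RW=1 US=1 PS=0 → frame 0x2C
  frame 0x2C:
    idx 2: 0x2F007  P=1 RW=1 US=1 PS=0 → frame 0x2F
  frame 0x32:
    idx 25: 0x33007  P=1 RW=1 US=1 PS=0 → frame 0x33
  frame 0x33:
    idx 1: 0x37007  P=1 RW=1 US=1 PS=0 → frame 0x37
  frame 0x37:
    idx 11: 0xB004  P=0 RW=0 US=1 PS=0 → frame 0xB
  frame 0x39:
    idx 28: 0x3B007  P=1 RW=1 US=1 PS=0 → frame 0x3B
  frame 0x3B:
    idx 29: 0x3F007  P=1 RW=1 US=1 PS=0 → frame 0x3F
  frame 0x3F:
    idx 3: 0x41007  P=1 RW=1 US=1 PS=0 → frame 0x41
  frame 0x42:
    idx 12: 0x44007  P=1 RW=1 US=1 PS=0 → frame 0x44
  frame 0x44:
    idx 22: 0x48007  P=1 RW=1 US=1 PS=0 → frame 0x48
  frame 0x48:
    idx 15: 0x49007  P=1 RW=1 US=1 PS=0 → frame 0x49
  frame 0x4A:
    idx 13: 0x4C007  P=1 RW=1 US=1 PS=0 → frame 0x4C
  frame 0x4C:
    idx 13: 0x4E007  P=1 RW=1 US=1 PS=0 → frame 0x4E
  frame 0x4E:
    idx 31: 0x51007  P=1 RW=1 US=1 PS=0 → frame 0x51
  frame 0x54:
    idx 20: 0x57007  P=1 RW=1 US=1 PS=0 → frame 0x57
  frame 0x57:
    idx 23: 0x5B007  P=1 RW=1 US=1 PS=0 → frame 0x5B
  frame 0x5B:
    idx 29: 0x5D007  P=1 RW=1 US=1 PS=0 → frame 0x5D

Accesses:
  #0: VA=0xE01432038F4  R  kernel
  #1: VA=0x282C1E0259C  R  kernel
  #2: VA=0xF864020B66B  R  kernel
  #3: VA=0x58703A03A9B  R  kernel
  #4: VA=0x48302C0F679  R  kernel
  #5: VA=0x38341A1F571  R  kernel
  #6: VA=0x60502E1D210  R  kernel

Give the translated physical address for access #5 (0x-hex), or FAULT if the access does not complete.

Walk each access:
#0 VA=0xE01432038F4 (r,kernel):
  L0 @0x18[28] → 0x1C007  P=1,RW=1,US=1,PS=0
  L1 @0x1C[5] → 0x1F007  P=1,RW=1,US=1,PS=0
  L2 @0x1F[25] → 0x20007  P=1,RW=1,US=1,PS=0
  L3 @0x20[3] → 0x24007  P=1,RW=1,US=1,PS=0
  → PA=0x248F4  (4 entries read)
#1 VA=0x282C1E0259C (r,kernel):
  L0 @0x18[5] → 0x25007  P=1,RW=1,US=1,PS=0
  L1 @0x25[11] → 0x29007  P=1,RW=1,US=1,PS=0
  L2 @0x29[15] → 0x2C007  P=1,RW=1,US=1,PS=0
  L3 @0x2C[2] → 0x2F007  P=1,RW=1,US=1,PS=0
  → PA=0x2F59C  (4 entries read)
#2 VA=0xF864020B66B (r,kernel):
  L0 @0x18[31] → 0x32007  P=1,RW=1,US=1,PS=0
  L1 @0x32[25] → 0x33007  P=1,RW=1,US=1,PS=0
  L2 @0x33[1] → 0x37007  P=1,RW=1,US=1,PS=0
  L3 @0x37[11] → 0xB004  P=0,RW=0,US=1,PS=0
  → PAGE_NOT_PRESENT  (4 entries read)
#3 VA=0x58703A03A9B (r,kernel):
  L0 @0x18[11] → 0x39007  P=1,RW=1,US=1,PS=0
  L1 @0x39[28] → 0x3B007  P=1,RW=1,US=1,PS=0
  L2 @0x3B[29] → 0x3F007  P=1,RW=1,US=1,PS=0
  L3 @0x3F[3] → 0x41007  P=1,RW=1,US=1,PS=0
  → PA=0x41A9B  (4 entries read)
#4 VA=0x48302C0F679 (r,kernel):
  L0 @0x18[9] → 0x42007  P=1,RW=1,US=1,PS=0
  L1 @0x42[12] → 0x44007  P=1,RW=1,US=1,PS=0
  L2 @0x44[22] → 0x48007  P=1,RW=1,US=1,PS=0
  L3 @0x48[15] → 0x49007  P=1,RW=1,US=1,PS=0
  → PA=0x49679  (4 entries read)
#5 VA=0x38341A1F571 (r,kernel):
  L0 @0x18[7] → 0x4A007  P=1,RW=1,US=1,PS=0
  L1 @0x4A[13] → 0x4C007  P=1,RW=1,US=1,PS=0
  L2 @0x4C[13] → 0x4E007  P=1,RW=1,US=1,PS=0
  L3 @0x4E[31] → 0x51007  P=1,RW=1,US=1,PS=0
  → PA=0x51571  (4 entries read)
#6 VA=0x60502E1D210 (r,kernel):
  L0 @0x18[12] → 0x54007  P=1,RW=1,US=1,PS=0
  L1 @0x54[20] → 0x57007  P=1,RW=1,US=1,PS=0
  L2 @0x57[23] → 0x5B007  P=1,RW=1,US=1,PS=0
  L3 @0x5B[29] → 0x5D007  P=1,RW=1,US=1,PS=0
  → PA=0x5D210  (4 entries read)

Access #5 PA: 0x51571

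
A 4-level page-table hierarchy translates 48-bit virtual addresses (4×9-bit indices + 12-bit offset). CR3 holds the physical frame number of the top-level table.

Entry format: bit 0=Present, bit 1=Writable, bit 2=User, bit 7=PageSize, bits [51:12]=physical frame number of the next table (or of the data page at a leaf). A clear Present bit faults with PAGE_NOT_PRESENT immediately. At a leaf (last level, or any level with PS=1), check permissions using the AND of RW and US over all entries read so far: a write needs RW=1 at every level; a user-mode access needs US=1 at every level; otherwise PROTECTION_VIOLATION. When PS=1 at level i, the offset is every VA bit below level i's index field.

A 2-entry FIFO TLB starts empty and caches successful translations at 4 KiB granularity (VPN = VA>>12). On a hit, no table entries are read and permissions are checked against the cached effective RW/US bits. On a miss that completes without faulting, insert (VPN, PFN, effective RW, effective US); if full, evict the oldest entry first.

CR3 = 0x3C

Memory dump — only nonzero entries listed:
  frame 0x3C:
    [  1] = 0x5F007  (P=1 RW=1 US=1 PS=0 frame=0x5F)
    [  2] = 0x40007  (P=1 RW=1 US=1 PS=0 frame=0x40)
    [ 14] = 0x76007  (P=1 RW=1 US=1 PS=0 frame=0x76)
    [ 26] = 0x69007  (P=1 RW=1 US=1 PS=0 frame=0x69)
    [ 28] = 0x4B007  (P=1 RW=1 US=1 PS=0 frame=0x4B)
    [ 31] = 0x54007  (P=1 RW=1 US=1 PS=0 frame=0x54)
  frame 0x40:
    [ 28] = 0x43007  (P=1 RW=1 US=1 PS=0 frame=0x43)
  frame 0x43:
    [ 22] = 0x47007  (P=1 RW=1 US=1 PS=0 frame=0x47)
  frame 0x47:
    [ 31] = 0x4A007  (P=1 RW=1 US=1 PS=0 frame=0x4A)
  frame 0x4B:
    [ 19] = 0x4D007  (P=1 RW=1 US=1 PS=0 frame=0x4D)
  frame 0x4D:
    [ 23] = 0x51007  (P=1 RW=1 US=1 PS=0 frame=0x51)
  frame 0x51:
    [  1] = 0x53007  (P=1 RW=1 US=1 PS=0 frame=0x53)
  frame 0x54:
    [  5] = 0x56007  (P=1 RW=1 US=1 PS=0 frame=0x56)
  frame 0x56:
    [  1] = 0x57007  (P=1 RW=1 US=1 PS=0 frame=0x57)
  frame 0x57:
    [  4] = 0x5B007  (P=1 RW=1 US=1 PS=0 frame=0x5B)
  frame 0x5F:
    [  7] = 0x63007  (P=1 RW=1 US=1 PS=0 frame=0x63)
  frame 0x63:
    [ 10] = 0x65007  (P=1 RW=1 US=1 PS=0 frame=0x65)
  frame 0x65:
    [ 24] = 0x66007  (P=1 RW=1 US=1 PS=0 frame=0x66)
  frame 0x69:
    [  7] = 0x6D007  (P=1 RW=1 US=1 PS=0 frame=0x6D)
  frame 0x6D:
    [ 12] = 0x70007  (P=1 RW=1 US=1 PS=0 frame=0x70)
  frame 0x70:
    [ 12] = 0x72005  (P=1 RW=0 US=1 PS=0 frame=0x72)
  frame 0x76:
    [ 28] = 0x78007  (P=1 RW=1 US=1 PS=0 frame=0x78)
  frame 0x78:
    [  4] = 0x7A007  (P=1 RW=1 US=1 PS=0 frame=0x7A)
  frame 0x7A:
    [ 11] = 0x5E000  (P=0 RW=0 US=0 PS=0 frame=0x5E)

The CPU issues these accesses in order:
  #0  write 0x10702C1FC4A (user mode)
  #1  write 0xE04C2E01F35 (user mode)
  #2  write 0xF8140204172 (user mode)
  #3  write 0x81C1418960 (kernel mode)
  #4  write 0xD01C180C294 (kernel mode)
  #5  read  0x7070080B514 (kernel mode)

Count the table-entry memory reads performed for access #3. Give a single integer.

Trace:
#0 VA=0x10702C1FC4A (w,user):
  L0 @0x3C[2] → 0x40007  P=1,RW=1,US=1,PS=0
  L1 @0x40[28] → 0x43007  P=1,RW=1,US=1,PS=0
  L2 @0x43[22] → 0x47007  P=1,RW=1,US=1,PS=0
  L3 @0x47[31] → 0x4A007  P=1,RW=1,US=1,PS=0
  ⇒ phys 0x4AC4A  [4 reads]
#1 VA=0xE04C2E01F35 (w,user):
  L0 @0x3C[28] → 0x4B007  P=1,RW=1,US=1,PS=0
  L1 @0x4B[19] → 0x4D007  P=1,RW=1,US=1,PS=0
  L2 @0x4D[23] → 0x51007  P=1,RW=1,US=1,PS=0
  L3 @0x51[1] → 0x53007  P=1,RW=1,US=1,PS=0
  ⇒ phys 0x53F35  [4 reads]
#2 VA=0xF8140204172 (w,user):
  L0 @0x3C[31] → 0x54007  P=1,RW=1,US=1,PS=0
  L1 @0x54[5] → 0x56007  P=1,RW=1,US=1,PS=0
  L2 @0x56[1] → 0x57007  P=1,RW=1,US=1,PS=0
  L3 @0x57[4] → 0x5B007  P=1,RW=1,US=1,PS=0
  ⇒ phys 0x5B172  [4 reads]
#3 VA=0x81C1418960 (w,kernel):
  L0 @0x3C[1] → 0x5F007  P=1,RW=1,US=1,PS=0
  L1 @0x5F[7] → 0x63007  P=1,RW=1,US=1,PS=0
  L2 @0x63[10] → 0x65007  P=1,RW=1,US=1,PS=0
  L3 @0x65[24] → 0x66007  P=1,RW=1,US=1,PS=0
  ⇒ phys 0x66960  [4 reads]
#4 VA=0xD01C180C294 (w,kernel):
  L0 @0x3C[26] → 0x69007  P=1,RW=1,US=1,PS=0
  L1 @0x69[7] → 0x6D007  P=1,RW=1,US=1,PS=0
  L2 @0x6D[12] → 0x70007  P=1,RW=1,US=1,PS=0
  L3 @0x70[12] → 0x72005  P=1,RW=0,US=1,PS=0
  ⇒ fault: PROTECTION_VIOLATION  — 4 lookups
#5 VA=0x7070080B514 (r,kernel):
  L0 @0x3C[14] → 0x76007  P=1,RW=1,US=1,PS=0
  L1 @0x76[28] → 0x78007  P=1,RW=1,US=1,PS=0
  L2 @0x78[4] → 0x7A007  P=1,RW=1,US=1,PS=0
  L3 @0x7A[11] → 0x5E000  P=0,RW=0,US=0,PS=0
  ⇒ fault: PAGE_NOT_PRESENT  — 4 lookups

Entries read for #3: 4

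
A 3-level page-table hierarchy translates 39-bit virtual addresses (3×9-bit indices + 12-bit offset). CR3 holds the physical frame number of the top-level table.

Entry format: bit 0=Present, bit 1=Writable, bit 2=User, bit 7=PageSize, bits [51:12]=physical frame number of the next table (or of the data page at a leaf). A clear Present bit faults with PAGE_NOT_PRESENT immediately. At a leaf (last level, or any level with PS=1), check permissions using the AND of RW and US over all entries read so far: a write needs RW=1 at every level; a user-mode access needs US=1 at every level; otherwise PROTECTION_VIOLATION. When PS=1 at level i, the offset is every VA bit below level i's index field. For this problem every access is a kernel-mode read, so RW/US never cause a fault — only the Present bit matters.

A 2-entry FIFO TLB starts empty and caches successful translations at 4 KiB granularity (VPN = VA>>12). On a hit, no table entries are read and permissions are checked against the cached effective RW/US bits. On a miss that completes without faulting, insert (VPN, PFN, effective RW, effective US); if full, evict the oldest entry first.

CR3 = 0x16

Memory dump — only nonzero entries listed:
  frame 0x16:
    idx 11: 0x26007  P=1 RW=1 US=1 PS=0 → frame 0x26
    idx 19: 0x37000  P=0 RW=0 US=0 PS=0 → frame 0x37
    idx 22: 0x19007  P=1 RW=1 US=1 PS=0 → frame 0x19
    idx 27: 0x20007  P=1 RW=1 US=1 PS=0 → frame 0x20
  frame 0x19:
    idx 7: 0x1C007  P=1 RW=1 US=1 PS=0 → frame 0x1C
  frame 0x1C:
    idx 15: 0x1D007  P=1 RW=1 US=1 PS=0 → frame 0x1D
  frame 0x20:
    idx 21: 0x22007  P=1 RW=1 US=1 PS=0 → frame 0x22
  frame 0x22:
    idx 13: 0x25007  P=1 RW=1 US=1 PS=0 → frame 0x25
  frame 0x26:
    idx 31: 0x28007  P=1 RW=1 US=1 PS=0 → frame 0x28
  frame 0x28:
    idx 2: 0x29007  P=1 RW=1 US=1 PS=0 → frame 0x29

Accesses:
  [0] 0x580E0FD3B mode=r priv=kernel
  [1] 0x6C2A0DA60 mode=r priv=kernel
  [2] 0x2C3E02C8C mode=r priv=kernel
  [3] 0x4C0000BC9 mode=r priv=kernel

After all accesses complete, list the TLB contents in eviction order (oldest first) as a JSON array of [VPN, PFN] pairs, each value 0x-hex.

Per-access translation:
#0 VA=0x580E0FD3B (r,kernel):
  L0 @0x16[22] → 0x19007  P=1,RW=1,US=1,PS=0
  L1 @0x19[7] → 0x1C007  P=1,RW=1,US=1,PS=0
  L2 @0x1C[15] → 0x1D007  P=1,RW=1,US=1,PS=0
  ✓ 0x1DD3B  — 3 lookups
#1 VA=0x6C2A0DA60 (r,kernel):
  L0 @0x16[27] → 0x20007  P=1,RW=1,US=1,PS=0
  L1 @0x20[21] → 0x22007  P=1,RW=1,US=1,PS=0
  L2 @0x22[13] → 0x25007  P=1,RW=1,US=1,PS=0
  ✓ 0x25A60  — 3 lookups
#2 VA=0x2C3E02C8C (r,kernel):
  L0 @0x16[11] → 0x26007  P=1,RW=1,US=1,PS=0
  L1 @0x26[31] → 0x28007  P=1,RW=1,US=1,PS=0
  L2 @0x28[2] → 0x29007  P=1,RW=1,US=1,PS=0
  ✓ 0x29C8C  — 3 lookups
#3 VA=0x4C0000BC9 (r,kernel):
  L0 @0x16[19] → 0x37000  P=0,RW=0,US=0,PS=0
  ✗ PAGE_NOT_PRESENT  [1 reads]

TLB: [["0x6C2A0D", "0x25"], ["0x2C3E02", "0x29"]]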